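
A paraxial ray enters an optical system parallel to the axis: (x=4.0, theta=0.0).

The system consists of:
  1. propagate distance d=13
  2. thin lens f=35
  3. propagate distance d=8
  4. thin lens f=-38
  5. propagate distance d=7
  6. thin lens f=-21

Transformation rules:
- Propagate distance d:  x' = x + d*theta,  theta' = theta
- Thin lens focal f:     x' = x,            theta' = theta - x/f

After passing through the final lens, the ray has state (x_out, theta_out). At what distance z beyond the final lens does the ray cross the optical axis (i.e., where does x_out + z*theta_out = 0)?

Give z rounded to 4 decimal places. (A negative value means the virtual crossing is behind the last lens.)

Initial: x=4.0000 theta=0.0000
After 1 (propagate distance d=13): x=4.0000 theta=0.0000
After 2 (thin lens f=35): x=4.0000 theta=-4/35 (≈-0.1143)
After 3 (propagate distance d=8): x=108/35 (≈3.0857) theta=-4/35 (≈-0.1143)
After 4 (thin lens f=-38): x=108/35 (≈3.0857) theta=-22/665 (≈-0.0331)
After 5 (propagate distance d=7): x=1898/665 (≈2.8541) theta=-22/665 (≈-0.0331)
After 6 (thin lens f=-21): x=1898/665 (≈2.8541) theta=1436/13965 (≈0.1028)
z_focus = -x_out/theta_out = -(1898/665)/(1436/13965) = -19929/718 ≈ -27.7563
Rounded to 4 decimal places: z = -27.7563

Answer: -27.7563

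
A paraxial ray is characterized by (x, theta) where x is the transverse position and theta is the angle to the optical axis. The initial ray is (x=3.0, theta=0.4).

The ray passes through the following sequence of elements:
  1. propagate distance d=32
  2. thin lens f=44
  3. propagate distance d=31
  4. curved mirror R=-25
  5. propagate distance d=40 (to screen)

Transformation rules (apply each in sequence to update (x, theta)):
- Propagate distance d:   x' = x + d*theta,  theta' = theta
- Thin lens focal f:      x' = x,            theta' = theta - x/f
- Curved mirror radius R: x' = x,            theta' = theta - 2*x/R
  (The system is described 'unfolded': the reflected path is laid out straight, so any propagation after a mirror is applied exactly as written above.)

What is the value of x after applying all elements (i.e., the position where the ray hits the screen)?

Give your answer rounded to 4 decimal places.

Answer: 73.3227

Derivation:
Initial: x=3.0000 theta=0.4000
After 1 (propagate distance d=32): x=15.8000 theta=0.4000
After 2 (thin lens f=44): x=15.8000 theta=9/220 (≈0.0409)
After 3 (propagate distance d=31): x=751/44 (≈17.0682) theta=9/220 (≈0.0409)
After 4 (curved mirror R=-25): x=751/44 (≈17.0682) theta=1547/1100 (≈1.4064)
After 5 (propagate distance d=40 (to screen)): x=16131/220 (≈73.3227) theta=1547/1100 (≈1.4064)
Rounded to 4 decimal places: x = 73.3227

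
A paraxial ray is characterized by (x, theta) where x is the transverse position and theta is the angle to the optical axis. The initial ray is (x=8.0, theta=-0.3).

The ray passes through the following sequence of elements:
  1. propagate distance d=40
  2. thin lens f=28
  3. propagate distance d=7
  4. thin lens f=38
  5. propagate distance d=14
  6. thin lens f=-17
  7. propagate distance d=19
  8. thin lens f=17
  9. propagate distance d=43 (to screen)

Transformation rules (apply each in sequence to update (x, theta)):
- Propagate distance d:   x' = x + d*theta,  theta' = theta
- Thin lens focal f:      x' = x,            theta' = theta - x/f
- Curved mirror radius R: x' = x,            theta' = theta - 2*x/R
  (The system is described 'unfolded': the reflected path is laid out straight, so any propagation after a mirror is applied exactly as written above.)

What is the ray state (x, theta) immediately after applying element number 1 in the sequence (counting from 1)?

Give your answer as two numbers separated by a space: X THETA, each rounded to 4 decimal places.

Answer: -4.0000 -0.3000

Derivation:
Initial: x=8.0000 theta=-0.3000
After 1 (propagate distance d=40): x=-4.0000 theta=-0.3000
Rounded to 4 decimal places: x = -4.0000, theta = -0.3000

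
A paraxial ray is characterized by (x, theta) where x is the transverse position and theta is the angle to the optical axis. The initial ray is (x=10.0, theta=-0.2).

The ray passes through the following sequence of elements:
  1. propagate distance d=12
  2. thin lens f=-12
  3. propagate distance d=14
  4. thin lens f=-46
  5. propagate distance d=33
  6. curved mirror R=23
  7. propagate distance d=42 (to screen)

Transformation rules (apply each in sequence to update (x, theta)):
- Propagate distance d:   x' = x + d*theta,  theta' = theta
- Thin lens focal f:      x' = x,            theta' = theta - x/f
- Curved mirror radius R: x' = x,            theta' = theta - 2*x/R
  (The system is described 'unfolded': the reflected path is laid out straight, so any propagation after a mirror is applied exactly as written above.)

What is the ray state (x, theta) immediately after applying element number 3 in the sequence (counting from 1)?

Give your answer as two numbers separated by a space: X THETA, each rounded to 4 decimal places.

Initial: x=10.0000 theta=-0.2000
After 1 (propagate distance d=12): x=7.6000 theta=-0.2000
After 2 (thin lens f=-12): x=7.6000 theta=13/30 (≈0.4333)
After 3 (propagate distance d=14): x=41/3 (≈13.6667) theta=13/30 (≈0.4333)
Rounded to 4 decimal places: x = 13.6667, theta = 0.4333

Answer: 13.6667 0.4333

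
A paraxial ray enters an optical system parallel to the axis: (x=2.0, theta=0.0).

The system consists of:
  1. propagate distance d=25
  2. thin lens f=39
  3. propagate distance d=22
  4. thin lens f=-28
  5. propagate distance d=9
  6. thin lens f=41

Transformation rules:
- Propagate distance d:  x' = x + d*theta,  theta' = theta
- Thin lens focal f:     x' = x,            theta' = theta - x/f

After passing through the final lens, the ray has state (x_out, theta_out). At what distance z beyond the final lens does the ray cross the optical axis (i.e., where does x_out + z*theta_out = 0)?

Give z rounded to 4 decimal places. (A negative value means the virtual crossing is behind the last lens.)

Initial: x=2.0000 theta=0.0000
After 1 (propagate distance d=25): x=2.0000 theta=0.0000
After 2 (thin lens f=39): x=2.0000 theta=-2/39 (≈-0.0513)
After 3 (propagate distance d=22): x=34/39 (≈0.8718) theta=-2/39 (≈-0.0513)
After 4 (thin lens f=-28): x=34/39 (≈0.8718) theta=-11/546 (≈-0.0201)
After 5 (propagate distance d=9): x=29/42 (≈0.6905) theta=-11/546 (≈-0.0201)
After 6 (thin lens f=41): x=29/42 (≈0.6905) theta=-138/3731 (≈-0.0370)
z_focus = -x_out/theta_out = -(29/42)/(-138/3731) = 15457/828 ≈ 18.6679
Rounded to 4 decimal places: z = 18.6679

Answer: 18.6679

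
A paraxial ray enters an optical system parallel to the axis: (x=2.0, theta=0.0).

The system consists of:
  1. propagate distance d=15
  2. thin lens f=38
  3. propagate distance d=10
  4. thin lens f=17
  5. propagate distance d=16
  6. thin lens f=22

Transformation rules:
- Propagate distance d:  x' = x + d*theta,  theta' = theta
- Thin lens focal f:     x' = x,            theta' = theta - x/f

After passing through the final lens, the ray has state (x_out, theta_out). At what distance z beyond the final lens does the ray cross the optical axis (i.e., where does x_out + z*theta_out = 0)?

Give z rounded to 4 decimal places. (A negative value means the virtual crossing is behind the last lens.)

Initial: x=2.0000 theta=0.0000
After 1 (propagate distance d=15): x=2.0000 theta=0.0000
After 2 (thin lens f=38): x=2.0000 theta=-1/19 (≈-0.0526)
After 3 (propagate distance d=10): x=28/19 (≈1.4737) theta=-1/19 (≈-0.0526)
After 4 (thin lens f=17): x=28/19 (≈1.4737) theta=-45/323 (≈-0.1393)
After 5 (propagate distance d=16): x=-244/323 (≈-0.7554) theta=-45/323 (≈-0.1393)
After 6 (thin lens f=22): x=-244/323 (≈-0.7554) theta=-373/3553 (≈-0.1050)
z_focus = -x_out/theta_out = -(-244/323)/(-373/3553) = -2684/373 ≈ -7.1957
Rounded to 4 decimal places: z = -7.1957

Answer: -7.1957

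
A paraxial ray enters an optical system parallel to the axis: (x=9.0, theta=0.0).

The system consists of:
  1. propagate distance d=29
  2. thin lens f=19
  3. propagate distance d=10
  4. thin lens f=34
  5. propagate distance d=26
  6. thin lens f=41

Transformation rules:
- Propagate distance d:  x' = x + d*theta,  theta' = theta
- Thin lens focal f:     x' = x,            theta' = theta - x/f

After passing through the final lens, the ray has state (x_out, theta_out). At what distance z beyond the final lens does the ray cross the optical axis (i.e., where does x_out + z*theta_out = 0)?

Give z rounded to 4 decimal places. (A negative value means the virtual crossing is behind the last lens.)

Initial: x=9.0000 theta=0.0000
After 1 (propagate distance d=29): x=9.0000 theta=0.0000
After 2 (thin lens f=19): x=9.0000 theta=-9/19 (≈-0.4737)
After 3 (propagate distance d=10): x=81/19 (≈4.2632) theta=-9/19 (≈-0.4737)
After 4 (thin lens f=34): x=81/19 (≈4.2632) theta=-387/646 (≈-0.5991)
After 5 (propagate distance d=26): x=-3654/323 (≈-11.3127) theta=-387/646 (≈-0.5991)
After 6 (thin lens f=41): x=-3654/323 (≈-11.3127) theta=-8559/26486 (≈-0.3232)
z_focus = -x_out/theta_out = -(-3654/323)/(-8559/26486) = -33292/951 ≈ -35.0074
Rounded to 4 decimal places: z = -35.0074

Answer: -35.0074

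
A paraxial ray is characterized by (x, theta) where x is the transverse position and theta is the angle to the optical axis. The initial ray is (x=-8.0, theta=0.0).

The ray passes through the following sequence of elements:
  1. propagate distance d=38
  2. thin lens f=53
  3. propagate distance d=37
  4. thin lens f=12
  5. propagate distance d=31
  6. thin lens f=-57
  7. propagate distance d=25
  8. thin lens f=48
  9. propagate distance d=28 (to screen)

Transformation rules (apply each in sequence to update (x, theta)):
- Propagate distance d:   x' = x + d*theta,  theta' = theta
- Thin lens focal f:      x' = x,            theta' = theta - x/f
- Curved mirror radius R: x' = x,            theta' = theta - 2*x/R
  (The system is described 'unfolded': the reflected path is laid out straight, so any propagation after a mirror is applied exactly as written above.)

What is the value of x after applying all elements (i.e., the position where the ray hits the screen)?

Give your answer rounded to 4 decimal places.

Initial: x=-8.0000 theta=0.0000
After 1 (propagate distance d=38): x=-8.0000 theta=0.0000
After 2 (thin lens f=53): x=-8.0000 theta=8/53 (≈0.1509)
After 3 (propagate distance d=37): x=-128/53 (≈-2.4151) theta=8/53 (≈0.1509)
After 4 (thin lens f=12): x=-128/53 (≈-2.4151) theta=56/159 (≈0.3522)
After 5 (propagate distance d=31): x=1352/159 (≈8.5031) theta=56/159 (≈0.3522)
After 6 (thin lens f=-57): x=1352/159 (≈8.5031) theta=4544/9063 (≈0.5014)
After 7 (propagate distance d=25): x=190664/9063 (≈21.0376) theta=4544/9063 (≈0.5014)
After 8 (thin lens f=48): x=190664/9063 (≈21.0376) theta=3431/54378 (≈0.0631)
After 9 (propagate distance d=28 (to screen)): x=620026/27189 (≈22.8043) theta=3431/54378 (≈0.0631)
Rounded to 4 decimal places: x = 22.8043

Answer: 22.8043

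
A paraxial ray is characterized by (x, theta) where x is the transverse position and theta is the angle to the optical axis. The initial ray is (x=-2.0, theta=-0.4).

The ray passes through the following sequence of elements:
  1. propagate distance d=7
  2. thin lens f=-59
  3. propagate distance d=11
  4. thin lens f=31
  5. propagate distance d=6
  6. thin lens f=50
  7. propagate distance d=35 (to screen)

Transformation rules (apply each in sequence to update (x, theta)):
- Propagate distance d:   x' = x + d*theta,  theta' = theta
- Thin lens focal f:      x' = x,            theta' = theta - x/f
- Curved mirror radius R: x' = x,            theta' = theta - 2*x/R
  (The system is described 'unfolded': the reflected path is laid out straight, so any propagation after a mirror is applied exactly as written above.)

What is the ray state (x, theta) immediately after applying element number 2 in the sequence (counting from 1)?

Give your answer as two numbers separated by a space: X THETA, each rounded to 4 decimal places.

Answer: -4.8000 -0.4814

Derivation:
Initial: x=-2.0000 theta=-0.4000
After 1 (propagate distance d=7): x=-4.8000 theta=-0.4000
After 2 (thin lens f=-59): x=-4.8000 theta=-142/295 (≈-0.4814)
Rounded to 4 decimal places: x = -4.8000, theta = -0.4814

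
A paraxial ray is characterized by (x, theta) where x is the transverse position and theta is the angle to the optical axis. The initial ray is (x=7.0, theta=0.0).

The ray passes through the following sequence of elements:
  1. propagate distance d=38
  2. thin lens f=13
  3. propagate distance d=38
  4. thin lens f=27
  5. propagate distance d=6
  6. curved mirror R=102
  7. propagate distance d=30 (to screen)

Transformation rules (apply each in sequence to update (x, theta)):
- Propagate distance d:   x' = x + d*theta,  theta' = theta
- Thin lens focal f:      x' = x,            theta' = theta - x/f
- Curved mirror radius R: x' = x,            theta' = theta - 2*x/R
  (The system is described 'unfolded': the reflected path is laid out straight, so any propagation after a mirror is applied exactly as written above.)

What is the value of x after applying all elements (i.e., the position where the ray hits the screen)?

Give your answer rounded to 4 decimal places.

Answer: -6.8381

Derivation:
Initial: x=7.0000 theta=0.0000
After 1 (propagate distance d=38): x=7.0000 theta=0.0000
After 2 (thin lens f=13): x=7.0000 theta=-7/13 (≈-0.5385)
After 3 (propagate distance d=38): x=-175/13 (≈-13.4615) theta=-7/13 (≈-0.5385)
After 4 (thin lens f=27): x=-175/13 (≈-13.4615) theta=-14/351 (≈-0.0399)
After 5 (propagate distance d=6): x=-1603/117 (≈-13.7009) theta=-14/351 (≈-0.0399)
After 6 (curved mirror R=102): x=-1603/117 (≈-13.7009) theta=35/153 (≈0.2288)
After 7 (propagate distance d=30 (to screen)): x=-13601/1989 (≈-6.8381) theta=35/153 (≈0.2288)
Rounded to 4 decimal places: x = -6.8381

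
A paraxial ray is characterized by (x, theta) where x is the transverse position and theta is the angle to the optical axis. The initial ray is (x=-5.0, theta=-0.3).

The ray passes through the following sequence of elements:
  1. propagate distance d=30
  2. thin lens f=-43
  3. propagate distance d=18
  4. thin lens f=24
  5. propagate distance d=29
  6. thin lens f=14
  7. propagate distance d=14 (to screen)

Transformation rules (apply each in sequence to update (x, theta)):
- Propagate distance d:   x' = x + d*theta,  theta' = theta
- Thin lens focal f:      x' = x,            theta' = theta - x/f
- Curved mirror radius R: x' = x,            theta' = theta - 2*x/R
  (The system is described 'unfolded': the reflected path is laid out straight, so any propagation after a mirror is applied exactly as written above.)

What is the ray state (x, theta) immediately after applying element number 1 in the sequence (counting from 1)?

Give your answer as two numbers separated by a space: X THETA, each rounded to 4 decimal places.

Initial: x=-5.0000 theta=-0.3000
After 1 (propagate distance d=30): x=-14.0000 theta=-0.3000
Rounded to 4 decimal places: x = -14.0000, theta = -0.3000

Answer: -14.0000 -0.3000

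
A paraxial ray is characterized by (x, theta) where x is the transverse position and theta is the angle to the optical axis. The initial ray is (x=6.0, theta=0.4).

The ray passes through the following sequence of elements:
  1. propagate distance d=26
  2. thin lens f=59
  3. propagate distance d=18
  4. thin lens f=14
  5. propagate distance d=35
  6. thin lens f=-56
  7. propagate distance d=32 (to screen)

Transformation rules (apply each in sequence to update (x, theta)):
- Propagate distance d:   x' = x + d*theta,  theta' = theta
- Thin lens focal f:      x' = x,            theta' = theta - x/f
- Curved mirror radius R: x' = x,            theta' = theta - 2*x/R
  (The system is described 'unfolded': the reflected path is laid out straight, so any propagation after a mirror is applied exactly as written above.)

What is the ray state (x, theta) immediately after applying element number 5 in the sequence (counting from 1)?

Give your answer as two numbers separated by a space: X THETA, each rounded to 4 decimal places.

Initial: x=6.0000 theta=0.4000
After 1 (propagate distance d=26): x=16.4000 theta=0.4000
After 2 (thin lens f=59): x=16.4000 theta=36/295 (≈0.1220)
After 3 (propagate distance d=18): x=5486/295 (≈18.5966) theta=36/295 (≈0.1220)
After 4 (thin lens f=14): x=5486/295 (≈18.5966) theta=-2491/2065 (≈-1.2063)
After 5 (propagate distance d=35): x=-6969/295 (≈-23.6237) theta=-2491/2065 (≈-1.2063)
Rounded to 4 decimal places: x = -23.6237, theta = -1.2063

Answer: -23.6237 -1.2063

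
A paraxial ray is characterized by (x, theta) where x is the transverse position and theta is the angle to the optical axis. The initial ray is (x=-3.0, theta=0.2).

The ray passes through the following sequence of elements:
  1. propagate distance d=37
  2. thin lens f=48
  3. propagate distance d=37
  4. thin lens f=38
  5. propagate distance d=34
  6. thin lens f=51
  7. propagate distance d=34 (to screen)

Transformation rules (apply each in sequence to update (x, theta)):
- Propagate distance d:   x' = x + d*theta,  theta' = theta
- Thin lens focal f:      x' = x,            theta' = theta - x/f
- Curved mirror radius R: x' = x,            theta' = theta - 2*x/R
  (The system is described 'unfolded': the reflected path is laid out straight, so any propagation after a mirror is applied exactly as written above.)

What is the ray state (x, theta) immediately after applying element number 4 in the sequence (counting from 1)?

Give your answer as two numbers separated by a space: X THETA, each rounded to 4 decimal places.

Initial: x=-3.0000 theta=0.2000
After 1 (propagate distance d=37): x=4.4000 theta=0.2000
After 2 (thin lens f=48): x=4.4000 theta=13/120 (≈0.1083)
After 3 (propagate distance d=37): x=1009/120 (≈8.4083) theta=13/120 (≈0.1083)
After 4 (thin lens f=38): x=1009/120 (≈8.4083) theta=-103/912 (≈-0.1129)
Rounded to 4 decimal places: x = 8.4083, theta = -0.1129

Answer: 8.4083 -0.1129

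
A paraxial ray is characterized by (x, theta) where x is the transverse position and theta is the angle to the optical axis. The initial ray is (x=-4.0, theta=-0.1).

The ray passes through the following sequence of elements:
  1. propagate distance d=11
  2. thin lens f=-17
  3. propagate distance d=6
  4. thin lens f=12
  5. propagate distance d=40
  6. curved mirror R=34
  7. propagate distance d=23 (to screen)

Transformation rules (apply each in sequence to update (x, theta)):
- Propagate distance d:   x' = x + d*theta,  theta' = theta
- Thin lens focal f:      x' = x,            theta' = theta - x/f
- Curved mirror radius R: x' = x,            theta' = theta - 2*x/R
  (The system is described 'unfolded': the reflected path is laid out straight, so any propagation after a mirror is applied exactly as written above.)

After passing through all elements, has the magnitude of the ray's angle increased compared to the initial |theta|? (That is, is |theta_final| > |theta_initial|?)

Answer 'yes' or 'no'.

Initial: x=-4.0000 theta=-0.1000
After 1 (propagate distance d=11): x=-5.1000 theta=-0.1000
After 2 (thin lens f=-17): x=-5.1000 theta=-0.4000
After 3 (propagate distance d=6): x=-7.5000 theta=-0.4000
After 4 (thin lens f=12): x=-7.5000 theta=0.2250
After 5 (propagate distance d=40): x=1.5000 theta=0.2250
After 6 (curved mirror R=34): x=1.5000 theta=93/680 (≈0.1368)
After 7 (propagate distance d=23 (to screen)): x=3159/680 (≈4.6456) theta=93/680 (≈0.1368)
|theta_initial|=0.1000 |theta_final|=93/680 (≈0.1368) -> increased

Answer: yes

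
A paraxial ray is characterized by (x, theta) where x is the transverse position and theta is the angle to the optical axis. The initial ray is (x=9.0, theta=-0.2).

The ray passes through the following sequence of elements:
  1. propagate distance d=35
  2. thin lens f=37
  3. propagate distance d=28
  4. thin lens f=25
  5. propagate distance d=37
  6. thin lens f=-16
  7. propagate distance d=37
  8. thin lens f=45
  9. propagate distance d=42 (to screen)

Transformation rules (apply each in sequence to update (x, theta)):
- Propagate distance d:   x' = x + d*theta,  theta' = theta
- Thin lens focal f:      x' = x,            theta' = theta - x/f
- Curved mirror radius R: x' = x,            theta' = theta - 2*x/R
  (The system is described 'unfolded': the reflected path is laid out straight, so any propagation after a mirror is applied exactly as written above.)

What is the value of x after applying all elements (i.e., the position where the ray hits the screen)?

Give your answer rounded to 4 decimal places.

Answer: -21.9675

Derivation:
Initial: x=9.0000 theta=-0.2000
After 1 (propagate distance d=35): x=2.0000 theta=-0.2000
After 2 (thin lens f=37): x=2.0000 theta=-47/185 (≈-0.2541)
After 3 (propagate distance d=28): x=-946/185 (≈-5.1135) theta=-47/185 (≈-0.2541)
After 4 (thin lens f=25): x=-946/185 (≈-5.1135) theta=-229/4625 (≈-0.0495)
After 5 (propagate distance d=37): x=-32123/4625 (≈-6.9455) theta=-229/4625 (≈-0.0495)
After 6 (thin lens f=-16): x=-32123/4625 (≈-6.9455) theta=-35787/74000 (≈-0.4836)
After 7 (propagate distance d=37): x=-1838087/74000 (≈-24.8390) theta=-35787/74000 (≈-0.4836)
After 8 (thin lens f=45): x=-1838087/74000 (≈-24.8390) theta=28459/416250 (≈0.0684)
After 9 (propagate distance d=42 (to screen)): x=-24383897/1110000 (≈-21.9675) theta=28459/416250 (≈0.0684)
Rounded to 4 decimal places: x = -21.9675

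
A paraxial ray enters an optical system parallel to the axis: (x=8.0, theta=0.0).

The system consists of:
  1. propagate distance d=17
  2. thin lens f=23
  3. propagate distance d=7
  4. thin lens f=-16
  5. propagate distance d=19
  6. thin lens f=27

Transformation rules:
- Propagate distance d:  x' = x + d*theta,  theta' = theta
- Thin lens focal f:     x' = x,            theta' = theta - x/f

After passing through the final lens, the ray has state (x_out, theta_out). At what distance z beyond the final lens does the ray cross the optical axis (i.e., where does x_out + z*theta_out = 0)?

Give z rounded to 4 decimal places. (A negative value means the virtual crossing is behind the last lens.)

Answer: 27.0000

Derivation:
Initial: x=8.0000 theta=0.0000
After 1 (propagate distance d=17): x=8.0000 theta=0.0000
After 2 (thin lens f=23): x=8.0000 theta=-8/23 (≈-0.3478)
After 3 (propagate distance d=7): x=128/23 (≈5.5652) theta=-8/23 (≈-0.3478)
After 4 (thin lens f=-16): x=128/23 (≈5.5652) theta=0.0000
After 5 (propagate distance d=19): x=128/23 (≈5.5652) theta=0.0000
After 6 (thin lens f=27): x=128/23 (≈5.5652) theta=-128/621 (≈-0.2061)
z_focus = -x_out/theta_out = -(128/23)/(-128/621) = 27.0000
Rounded to 4 decimal places: z = 27.0000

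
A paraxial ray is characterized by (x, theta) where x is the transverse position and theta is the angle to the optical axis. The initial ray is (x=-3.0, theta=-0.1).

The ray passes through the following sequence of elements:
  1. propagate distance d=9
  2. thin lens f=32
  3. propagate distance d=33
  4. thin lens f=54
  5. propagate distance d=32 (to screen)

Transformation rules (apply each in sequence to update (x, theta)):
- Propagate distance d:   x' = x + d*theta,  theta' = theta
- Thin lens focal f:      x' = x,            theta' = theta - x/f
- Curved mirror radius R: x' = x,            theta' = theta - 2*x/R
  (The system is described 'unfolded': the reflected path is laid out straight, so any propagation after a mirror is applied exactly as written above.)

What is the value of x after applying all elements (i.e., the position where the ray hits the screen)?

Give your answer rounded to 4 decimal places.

Initial: x=-3.0000 theta=-0.1000
After 1 (propagate distance d=9): x=-3.9000 theta=-0.1000
After 2 (thin lens f=32): x=-3.9000 theta=7/320 (≈0.0219)
After 3 (propagate distance d=33): x=-1017/320 (≈-3.1781) theta=7/320 (≈0.0219)
After 4 (thin lens f=54): x=-1017/320 (≈-3.1781) theta=31/384 (≈0.0807)
After 5 (propagate distance d=32 (to screen)): x=-571/960 (≈-0.5948) theta=31/384 (≈0.0807)
Rounded to 4 decimal places: x = -0.5948

Answer: -0.5948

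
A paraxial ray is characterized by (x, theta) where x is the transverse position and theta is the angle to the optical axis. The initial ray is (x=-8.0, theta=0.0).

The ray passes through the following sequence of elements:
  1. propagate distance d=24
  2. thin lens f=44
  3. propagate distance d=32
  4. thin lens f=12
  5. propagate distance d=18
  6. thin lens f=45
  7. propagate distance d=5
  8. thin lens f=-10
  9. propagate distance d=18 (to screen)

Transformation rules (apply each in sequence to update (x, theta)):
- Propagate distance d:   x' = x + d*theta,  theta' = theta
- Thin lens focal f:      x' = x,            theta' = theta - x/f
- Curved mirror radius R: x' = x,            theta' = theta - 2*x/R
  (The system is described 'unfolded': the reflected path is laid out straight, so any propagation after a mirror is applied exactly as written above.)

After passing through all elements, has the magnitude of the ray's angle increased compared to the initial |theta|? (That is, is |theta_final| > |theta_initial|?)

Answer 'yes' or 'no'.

Initial: x=-8.0000 theta=0.0000
After 1 (propagate distance d=24): x=-8.0000 theta=0.0000
After 2 (thin lens f=44): x=-8.0000 theta=2/11 (≈0.1818)
After 3 (propagate distance d=32): x=-24/11 (≈-2.1818) theta=2/11 (≈0.1818)
After 4 (thin lens f=12): x=-24/11 (≈-2.1818) theta=4/11 (≈0.3636)
After 5 (propagate distance d=18): x=48/11 (≈4.3636) theta=4/11 (≈0.3636)
After 6 (thin lens f=45): x=48/11 (≈4.3636) theta=4/15 (≈0.2667)
After 7 (propagate distance d=5): x=188/33 (≈5.6970) theta=4/15 (≈0.2667)
After 8 (thin lens f=-10): x=188/33 (≈5.6970) theta=46/55 (≈0.8364)
After 9 (propagate distance d=18 (to screen)): x=3424/165 (≈20.7515) theta=46/55 (≈0.8364)
|theta_initial|=0.0000 |theta_final|=46/55 (≈0.8364) -> increased

Answer: yes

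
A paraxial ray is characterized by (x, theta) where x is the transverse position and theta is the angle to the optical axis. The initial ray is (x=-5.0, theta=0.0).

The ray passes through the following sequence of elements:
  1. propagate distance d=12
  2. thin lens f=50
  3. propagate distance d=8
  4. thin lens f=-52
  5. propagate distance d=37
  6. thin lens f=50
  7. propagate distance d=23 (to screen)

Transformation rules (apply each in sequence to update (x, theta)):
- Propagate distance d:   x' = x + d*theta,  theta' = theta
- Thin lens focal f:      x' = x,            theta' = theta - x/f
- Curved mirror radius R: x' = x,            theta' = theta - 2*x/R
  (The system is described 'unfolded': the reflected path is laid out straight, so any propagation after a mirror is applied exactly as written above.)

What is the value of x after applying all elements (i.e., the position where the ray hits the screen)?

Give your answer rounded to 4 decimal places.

Answer: -1.4415

Derivation:
Initial: x=-5.0000 theta=0.0000
After 1 (propagate distance d=12): x=-5.0000 theta=0.0000
After 2 (thin lens f=50): x=-5.0000 theta=0.1000
After 3 (propagate distance d=8): x=-4.2000 theta=0.1000
After 4 (thin lens f=-52): x=-4.2000 theta=1/52 (≈0.0192)
After 5 (propagate distance d=37): x=-907/260 (≈-3.4885) theta=1/52 (≈0.0192)
After 6 (thin lens f=50): x=-907/260 (≈-3.4885) theta=0.0890
After 7 (propagate distance d=23 (to screen)): x=-18739/13000 (≈-1.4415) theta=0.0890
Rounded to 4 decimal places: x = -1.4415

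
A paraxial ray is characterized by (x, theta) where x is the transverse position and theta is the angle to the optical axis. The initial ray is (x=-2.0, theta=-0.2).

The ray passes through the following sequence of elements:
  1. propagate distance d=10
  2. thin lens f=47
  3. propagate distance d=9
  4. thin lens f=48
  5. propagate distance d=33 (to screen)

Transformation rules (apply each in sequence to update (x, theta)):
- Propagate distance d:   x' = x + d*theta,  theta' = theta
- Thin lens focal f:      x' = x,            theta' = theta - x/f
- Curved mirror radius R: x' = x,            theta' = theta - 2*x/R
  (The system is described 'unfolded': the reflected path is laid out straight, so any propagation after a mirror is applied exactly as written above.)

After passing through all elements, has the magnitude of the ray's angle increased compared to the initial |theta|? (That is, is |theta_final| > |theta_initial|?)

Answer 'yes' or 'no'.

Answer: no

Derivation:
Initial: x=-2.0000 theta=-0.2000
After 1 (propagate distance d=10): x=-4.0000 theta=-0.2000
After 2 (thin lens f=47): x=-4.0000 theta=-27/235 (≈-0.1149)
After 3 (propagate distance d=9): x=-1183/235 (≈-5.0340) theta=-27/235 (≈-0.1149)
After 4 (thin lens f=48): x=-1183/235 (≈-5.0340) theta=-113/11280 (≈-0.0100)
After 5 (propagate distance d=33 (to screen)): x=-20171/3760 (≈-5.3646) theta=-113/11280 (≈-0.0100)
|theta_initial|=0.2000 |theta_final|=113/11280 (≈0.0100) -> not increased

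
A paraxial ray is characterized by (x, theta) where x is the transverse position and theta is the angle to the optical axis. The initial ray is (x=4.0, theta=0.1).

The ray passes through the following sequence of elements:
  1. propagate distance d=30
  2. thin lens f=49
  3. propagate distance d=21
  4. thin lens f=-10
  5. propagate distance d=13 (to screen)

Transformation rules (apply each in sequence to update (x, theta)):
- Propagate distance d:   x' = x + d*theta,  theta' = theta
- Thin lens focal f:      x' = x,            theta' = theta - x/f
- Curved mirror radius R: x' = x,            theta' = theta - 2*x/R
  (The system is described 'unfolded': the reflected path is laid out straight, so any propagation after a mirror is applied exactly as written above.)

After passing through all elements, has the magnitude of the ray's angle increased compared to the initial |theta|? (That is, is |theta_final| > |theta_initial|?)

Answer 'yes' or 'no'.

Answer: yes

Derivation:
Initial: x=4.0000 theta=0.1000
After 1 (propagate distance d=30): x=7.0000 theta=0.1000
After 2 (thin lens f=49): x=7.0000 theta=-3/70 (≈-0.0429)
After 3 (propagate distance d=21): x=6.1000 theta=-3/70 (≈-0.0429)
After 4 (thin lens f=-10): x=6.1000 theta=397/700 (≈0.5671)
After 5 (propagate distance d=13 (to screen)): x=9431/700 (≈13.4729) theta=397/700 (≈0.5671)
|theta_initial|=0.1000 |theta_final|=397/700 (≈0.5671) -> increased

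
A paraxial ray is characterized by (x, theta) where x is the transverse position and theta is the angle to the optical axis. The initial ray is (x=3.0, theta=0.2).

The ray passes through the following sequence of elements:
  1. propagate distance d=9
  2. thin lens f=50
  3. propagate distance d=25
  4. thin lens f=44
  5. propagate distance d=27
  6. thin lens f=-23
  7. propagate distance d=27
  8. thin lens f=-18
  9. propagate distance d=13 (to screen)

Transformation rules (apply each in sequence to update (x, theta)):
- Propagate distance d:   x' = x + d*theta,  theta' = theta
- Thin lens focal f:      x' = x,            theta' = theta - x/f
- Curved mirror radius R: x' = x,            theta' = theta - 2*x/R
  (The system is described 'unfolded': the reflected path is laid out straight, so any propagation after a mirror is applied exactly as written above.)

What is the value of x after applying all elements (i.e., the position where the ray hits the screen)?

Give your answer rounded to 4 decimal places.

Answer: 20.6017

Derivation:
Initial: x=3.0000 theta=0.2000
After 1 (propagate distance d=9): x=4.8000 theta=0.2000
After 2 (thin lens f=50): x=4.8000 theta=0.1040
After 3 (propagate distance d=25): x=7.4000 theta=0.1040
After 4 (thin lens f=44): x=7.4000 theta=-353/5500 (≈-0.0642)
After 5 (propagate distance d=27): x=31169/5500 (≈5.6671) theta=-353/5500 (≈-0.0642)
After 6 (thin lens f=-23): x=31169/5500 (≈5.6671) theta=461/2530 (≈0.1822)
After 7 (propagate distance d=27): x=1339237/126500 (≈10.5869) theta=461/2530 (≈0.1822)
After 8 (thin lens f=-18): x=1339237/126500 (≈10.5869) theta=159467/207000 (≈0.7704)
After 9 (propagate distance d=13 (to screen)): x=46910047/2277000 (≈20.6017) theta=159467/207000 (≈0.7704)
Rounded to 4 decimal places: x = 20.6017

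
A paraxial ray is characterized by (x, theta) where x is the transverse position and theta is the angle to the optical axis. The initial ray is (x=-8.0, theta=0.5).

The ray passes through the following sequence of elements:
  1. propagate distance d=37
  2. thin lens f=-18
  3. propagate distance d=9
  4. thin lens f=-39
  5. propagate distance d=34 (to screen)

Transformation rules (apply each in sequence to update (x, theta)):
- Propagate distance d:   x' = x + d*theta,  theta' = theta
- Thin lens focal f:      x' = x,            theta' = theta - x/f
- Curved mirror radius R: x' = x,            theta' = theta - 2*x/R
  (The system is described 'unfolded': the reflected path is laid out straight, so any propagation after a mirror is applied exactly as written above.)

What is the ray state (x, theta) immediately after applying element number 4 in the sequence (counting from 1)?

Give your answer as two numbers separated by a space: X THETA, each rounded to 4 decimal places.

Initial: x=-8.0000 theta=0.5000
After 1 (propagate distance d=37): x=10.5000 theta=0.5000
After 2 (thin lens f=-18): x=10.5000 theta=13/12 (≈1.0833)
After 3 (propagate distance d=9): x=20.2500 theta=13/12 (≈1.0833)
After 4 (thin lens f=-39): x=20.2500 theta=125/78 (≈1.6026)
Rounded to 4 decimal places: x = 20.2500, theta = 1.6026

Answer: 20.2500 1.6026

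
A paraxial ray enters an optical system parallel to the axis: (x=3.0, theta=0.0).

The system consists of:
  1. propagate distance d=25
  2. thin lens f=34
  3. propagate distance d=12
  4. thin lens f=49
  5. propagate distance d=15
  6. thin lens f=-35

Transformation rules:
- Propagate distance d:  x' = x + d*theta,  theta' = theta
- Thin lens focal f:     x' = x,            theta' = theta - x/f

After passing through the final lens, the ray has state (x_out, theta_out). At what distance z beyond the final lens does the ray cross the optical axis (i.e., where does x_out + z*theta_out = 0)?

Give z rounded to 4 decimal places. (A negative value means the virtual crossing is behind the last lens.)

Answer: 0.1841

Derivation:
Initial: x=3.0000 theta=0.0000
After 1 (propagate distance d=25): x=3.0000 theta=0.0000
After 2 (thin lens f=34): x=3.0000 theta=-3/34 (≈-0.0882)
After 3 (propagate distance d=12): x=33/17 (≈1.9412) theta=-3/34 (≈-0.0882)
After 4 (thin lens f=49): x=33/17 (≈1.9412) theta=-213/1666 (≈-0.1279)
After 5 (propagate distance d=15): x=39/1666 (≈0.0234) theta=-213/1666 (≈-0.1279)
After 6 (thin lens f=-35): x=39/1666 (≈0.0234) theta=-3708/29155 (≈-0.1272)
z_focus = -x_out/theta_out = -(39/1666)/(-3708/29155) = 455/2472 ≈ 0.1841
Rounded to 4 decimal places: z = 0.1841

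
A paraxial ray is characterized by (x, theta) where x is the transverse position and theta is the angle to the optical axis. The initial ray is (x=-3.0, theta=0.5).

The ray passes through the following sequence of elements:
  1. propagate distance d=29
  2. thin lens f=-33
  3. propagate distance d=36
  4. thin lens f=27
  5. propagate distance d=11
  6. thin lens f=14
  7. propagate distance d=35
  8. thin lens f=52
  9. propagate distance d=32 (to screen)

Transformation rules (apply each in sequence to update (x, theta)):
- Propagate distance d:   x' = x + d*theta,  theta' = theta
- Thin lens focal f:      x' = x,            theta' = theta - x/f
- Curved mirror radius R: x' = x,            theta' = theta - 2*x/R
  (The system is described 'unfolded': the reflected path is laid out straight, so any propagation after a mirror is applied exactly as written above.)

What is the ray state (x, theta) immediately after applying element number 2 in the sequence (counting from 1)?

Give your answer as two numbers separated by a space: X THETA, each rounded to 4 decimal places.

Answer: 11.5000 0.8485

Derivation:
Initial: x=-3.0000 theta=0.5000
After 1 (propagate distance d=29): x=11.5000 theta=0.5000
After 2 (thin lens f=-33): x=11.5000 theta=28/33 (≈0.8485)
Rounded to 4 decimal places: x = 11.5000, theta = 0.8485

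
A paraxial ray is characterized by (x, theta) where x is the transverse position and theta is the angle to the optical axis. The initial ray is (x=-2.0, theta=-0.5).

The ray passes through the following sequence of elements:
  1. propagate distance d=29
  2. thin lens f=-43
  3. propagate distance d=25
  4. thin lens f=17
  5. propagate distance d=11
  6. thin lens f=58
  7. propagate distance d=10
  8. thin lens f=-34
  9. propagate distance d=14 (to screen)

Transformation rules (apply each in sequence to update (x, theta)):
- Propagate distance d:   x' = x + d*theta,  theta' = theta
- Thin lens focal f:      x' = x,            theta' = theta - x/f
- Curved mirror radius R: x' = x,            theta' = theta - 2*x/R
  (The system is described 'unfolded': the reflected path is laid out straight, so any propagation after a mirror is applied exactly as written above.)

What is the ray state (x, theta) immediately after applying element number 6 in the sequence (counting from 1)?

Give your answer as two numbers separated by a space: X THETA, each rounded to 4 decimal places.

Initial: x=-2.0000 theta=-0.5000
After 1 (propagate distance d=29): x=-16.5000 theta=-0.5000
After 2 (thin lens f=-43): x=-16.5000 theta=-38/43 (≈-0.8837)
After 3 (propagate distance d=25): x=-3319/86 (≈-38.5930) theta=-38/43 (≈-0.8837)
After 4 (thin lens f=17): x=-3319/86 (≈-38.5930) theta=2027/1462 (≈1.3865)
After 5 (propagate distance d=11): x=-17063/731 (≈-23.3420) theta=2027/1462 (≈1.3865)
After 6 (thin lens f=58): x=-17063/731 (≈-23.3420) theta=37923/21199 (≈1.7889)
Rounded to 4 decimal places: x = -23.3420, theta = 1.7889

Answer: -23.3420 1.7889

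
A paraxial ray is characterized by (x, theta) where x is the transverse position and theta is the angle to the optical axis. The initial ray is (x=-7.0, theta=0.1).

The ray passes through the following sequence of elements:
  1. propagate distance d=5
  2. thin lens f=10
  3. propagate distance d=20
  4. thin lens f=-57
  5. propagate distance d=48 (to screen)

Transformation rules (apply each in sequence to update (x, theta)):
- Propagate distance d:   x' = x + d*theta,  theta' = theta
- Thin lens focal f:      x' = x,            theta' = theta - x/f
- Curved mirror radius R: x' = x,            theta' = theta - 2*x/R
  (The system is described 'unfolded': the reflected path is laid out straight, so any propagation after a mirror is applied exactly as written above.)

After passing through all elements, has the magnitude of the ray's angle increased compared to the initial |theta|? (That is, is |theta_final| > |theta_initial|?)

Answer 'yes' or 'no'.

Answer: yes

Derivation:
Initial: x=-7.0000 theta=0.1000
After 1 (propagate distance d=5): x=-6.5000 theta=0.1000
After 2 (thin lens f=10): x=-6.5000 theta=0.7500
After 3 (propagate distance d=20): x=8.5000 theta=0.7500
After 4 (thin lens f=-57): x=8.5000 theta=205/228 (≈0.8991)
After 5 (propagate distance d=48 (to screen)): x=1963/38 (≈51.6579) theta=205/228 (≈0.8991)
|theta_initial|=0.1000 |theta_final|=205/228 (≈0.8991) -> increased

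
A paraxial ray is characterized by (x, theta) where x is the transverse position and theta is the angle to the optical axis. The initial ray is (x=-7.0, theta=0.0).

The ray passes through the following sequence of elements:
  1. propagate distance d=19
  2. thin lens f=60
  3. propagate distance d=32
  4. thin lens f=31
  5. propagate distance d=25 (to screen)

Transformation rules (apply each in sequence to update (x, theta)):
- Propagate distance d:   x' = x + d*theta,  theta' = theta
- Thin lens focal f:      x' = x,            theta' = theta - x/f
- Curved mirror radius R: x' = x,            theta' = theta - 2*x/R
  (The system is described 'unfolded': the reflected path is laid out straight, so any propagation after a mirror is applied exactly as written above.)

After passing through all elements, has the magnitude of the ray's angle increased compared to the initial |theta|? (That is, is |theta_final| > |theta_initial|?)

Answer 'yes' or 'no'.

Initial: x=-7.0000 theta=0.0000
After 1 (propagate distance d=19): x=-7.0000 theta=0.0000
After 2 (thin lens f=60): x=-7.0000 theta=7/60 (≈0.1167)
After 3 (propagate distance d=32): x=-49/15 (≈-3.2667) theta=7/60 (≈0.1167)
After 4 (thin lens f=31): x=-49/15 (≈-3.2667) theta=413/1860 (≈0.2220)
After 5 (propagate distance d=25 (to screen)): x=4249/1860 (≈2.2844) theta=413/1860 (≈0.2220)
|theta_initial|=0.0000 |theta_final|=413/1860 (≈0.2220) -> increased

Answer: yes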